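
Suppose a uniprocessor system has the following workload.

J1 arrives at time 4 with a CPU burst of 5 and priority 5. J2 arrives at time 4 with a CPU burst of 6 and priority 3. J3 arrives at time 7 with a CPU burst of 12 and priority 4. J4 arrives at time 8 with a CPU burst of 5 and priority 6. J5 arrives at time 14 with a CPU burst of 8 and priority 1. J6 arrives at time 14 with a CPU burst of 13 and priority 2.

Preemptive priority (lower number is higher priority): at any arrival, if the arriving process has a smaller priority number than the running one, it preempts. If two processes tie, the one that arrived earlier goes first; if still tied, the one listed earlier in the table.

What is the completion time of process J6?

Timeline: | idle 0-4 | J2 4-10 | J3 10-14 | J5 14-22 | J6 22-35 | J3 35-43 | J1 43-48 | J4 48-53 |
Completion: J1=48  J2=10  J3=43  J4=53  J5=22  J6=35
Turnaround (C−A): J1=44  J2=6  J3=36  J4=45  J5=8  J6=21

35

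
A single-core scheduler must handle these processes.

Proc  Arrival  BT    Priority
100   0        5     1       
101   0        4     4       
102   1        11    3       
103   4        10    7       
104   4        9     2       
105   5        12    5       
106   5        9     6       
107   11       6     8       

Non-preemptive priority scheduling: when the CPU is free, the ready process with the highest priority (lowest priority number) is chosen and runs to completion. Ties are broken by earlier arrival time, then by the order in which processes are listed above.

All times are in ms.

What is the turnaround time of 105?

36

Schedule: | 100 0-5 | 104 5-14 | 102 14-25 | 101 25-29 | 105 29-41 | 106 41-50 | 103 50-60 | 107 60-66 |
Completion: 100=5  101=29  102=25  103=60  104=14  105=41  106=50  107=66
Turnaround (C−A): 100=5  101=29  102=24  103=56  104=10  105=36  106=45  107=55
Turnaround(105) = completion − arrival = 41 − 5 = 36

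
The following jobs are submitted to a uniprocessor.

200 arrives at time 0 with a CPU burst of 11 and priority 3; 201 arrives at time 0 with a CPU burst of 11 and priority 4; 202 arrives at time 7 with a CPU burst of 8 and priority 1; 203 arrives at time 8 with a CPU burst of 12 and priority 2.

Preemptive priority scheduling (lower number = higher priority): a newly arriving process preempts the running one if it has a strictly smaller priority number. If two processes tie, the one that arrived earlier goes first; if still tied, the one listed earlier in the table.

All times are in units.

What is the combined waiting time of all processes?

58

Timeline: | 200 0-7 | 202 7-15 | 203 15-27 | 200 27-31 | 201 31-42 |
Completion: 200=31  201=42  202=15  203=27
Turnaround (C−A): 200=31  201=42  202=8  203=19
Waiting = turnaround − burst: 200=20, 201=31, 202=0, 203=7
Total waiting = 20 + 31 + 0 + 7 = 58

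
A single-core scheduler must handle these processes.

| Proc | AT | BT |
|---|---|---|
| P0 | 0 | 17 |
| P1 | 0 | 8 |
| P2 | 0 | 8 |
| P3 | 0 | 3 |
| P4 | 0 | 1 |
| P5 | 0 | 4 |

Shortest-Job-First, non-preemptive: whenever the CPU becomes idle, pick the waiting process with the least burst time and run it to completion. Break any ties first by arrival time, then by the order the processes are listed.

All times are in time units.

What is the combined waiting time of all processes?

Gantt: | P4 0-1 | P3 1-4 | P5 4-8 | P1 8-16 | P2 16-24 | P0 24-41 |
Completion: P0=41  P1=16  P2=24  P3=4  P4=1  P5=8
Waiting = turnaround − burst: P0=24, P1=8, P2=16, P3=1, P4=0, P5=4
Total waiting = 24 + 8 + 16 + 1 + 0 + 4 = 53

53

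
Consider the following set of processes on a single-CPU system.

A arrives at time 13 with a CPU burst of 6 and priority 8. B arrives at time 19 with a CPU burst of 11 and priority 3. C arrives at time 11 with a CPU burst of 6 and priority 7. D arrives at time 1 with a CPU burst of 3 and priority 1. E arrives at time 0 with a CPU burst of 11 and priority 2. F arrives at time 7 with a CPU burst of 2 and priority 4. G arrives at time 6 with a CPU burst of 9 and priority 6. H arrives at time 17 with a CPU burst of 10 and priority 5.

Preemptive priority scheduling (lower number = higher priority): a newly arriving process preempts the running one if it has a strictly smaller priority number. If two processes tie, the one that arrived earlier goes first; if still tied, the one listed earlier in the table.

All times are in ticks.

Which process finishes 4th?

B

Schedule: | E 0-1 | D 1-4 | E 4-14 | F 14-16 | G 16-17 | H 17-19 | B 19-30 | H 30-38 | G 38-46 | C 46-52 | A 52-58 |
Completion: A=58  B=30  C=52  D=4  E=14  F=16  G=46  H=38
Turnaround (C−A): A=45  B=11  C=41  D=3  E=14  F=9  G=40  H=21
Finish order: D → E → F → B → H → G → C → A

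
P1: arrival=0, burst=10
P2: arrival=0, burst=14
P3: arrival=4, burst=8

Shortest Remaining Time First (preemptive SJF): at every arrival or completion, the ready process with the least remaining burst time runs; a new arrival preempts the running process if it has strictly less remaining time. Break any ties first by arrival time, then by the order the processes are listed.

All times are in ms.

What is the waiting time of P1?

Timeline: | P1 0-10 | P3 10-18 | P2 18-32 |
Completion: P1=10  P2=32  P3=18
Waiting(P1) = turnaround − burst = 10 − 10 = 0

0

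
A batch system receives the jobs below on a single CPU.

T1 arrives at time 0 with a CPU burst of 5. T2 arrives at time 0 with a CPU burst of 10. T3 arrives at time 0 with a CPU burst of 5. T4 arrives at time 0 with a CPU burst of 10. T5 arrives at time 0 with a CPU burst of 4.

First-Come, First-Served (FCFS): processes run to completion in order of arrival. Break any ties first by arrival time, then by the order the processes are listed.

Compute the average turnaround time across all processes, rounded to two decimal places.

Schedule: | T1 0-5 | T2 5-15 | T3 15-20 | T4 20-30 | T5 30-34 |
Completion: T1=5  T2=15  T3=20  T4=30  T5=34
Turnaround (C−A): T1=5  T2=15  T3=20  T4=30  T5=34
Turnaround times: T1=5, T2=15, T3=20, T4=30, T5=34
Average turnaround = (5+15+20+30+34) / 5 = 104/5 = 20.80

20.80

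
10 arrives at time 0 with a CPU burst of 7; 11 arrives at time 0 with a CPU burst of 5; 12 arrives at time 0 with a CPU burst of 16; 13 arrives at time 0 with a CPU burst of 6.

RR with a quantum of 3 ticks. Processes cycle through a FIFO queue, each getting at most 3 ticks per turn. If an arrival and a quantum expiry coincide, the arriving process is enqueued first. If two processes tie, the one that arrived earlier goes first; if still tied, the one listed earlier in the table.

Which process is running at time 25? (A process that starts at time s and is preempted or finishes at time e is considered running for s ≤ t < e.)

12

Schedule: | 10 0-3 | 11 3-6 | 12 6-9 | 13 9-12 | 10 12-15 | 11 15-17 | 12 17-20 | 13 20-23 | 10 23-24 | 12 24-34 |
Completion: 10=24  11=17  12=34  13=23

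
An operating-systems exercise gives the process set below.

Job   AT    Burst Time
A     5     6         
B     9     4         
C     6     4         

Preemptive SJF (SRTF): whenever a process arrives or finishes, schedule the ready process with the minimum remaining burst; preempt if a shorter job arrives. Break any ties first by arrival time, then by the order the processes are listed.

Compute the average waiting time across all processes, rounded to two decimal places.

Timeline: | idle 0-5 | A 5-6 | C 6-10 | B 10-14 | A 14-19 |
Completion: A=19  B=14  C=10
Turnaround (C−A): A=14  B=5  C=4
Waiting times: A=8, B=1, C=0
Average waiting = (8+1+0) / 3 = 9/3 = 3.00

3.00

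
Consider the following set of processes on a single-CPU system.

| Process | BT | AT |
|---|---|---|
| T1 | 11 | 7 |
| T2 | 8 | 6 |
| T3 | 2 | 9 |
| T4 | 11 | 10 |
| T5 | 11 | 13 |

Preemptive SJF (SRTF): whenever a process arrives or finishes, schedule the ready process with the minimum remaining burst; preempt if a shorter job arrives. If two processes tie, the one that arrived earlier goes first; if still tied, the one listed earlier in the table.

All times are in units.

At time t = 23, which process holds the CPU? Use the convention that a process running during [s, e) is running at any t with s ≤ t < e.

T1

Timeline: | idle 0-6 | T2 6-9 | T3 9-11 | T2 11-16 | T1 16-27 | T4 27-38 | T5 38-49 |
Completion: T1=27  T2=16  T3=11  T4=38  T5=49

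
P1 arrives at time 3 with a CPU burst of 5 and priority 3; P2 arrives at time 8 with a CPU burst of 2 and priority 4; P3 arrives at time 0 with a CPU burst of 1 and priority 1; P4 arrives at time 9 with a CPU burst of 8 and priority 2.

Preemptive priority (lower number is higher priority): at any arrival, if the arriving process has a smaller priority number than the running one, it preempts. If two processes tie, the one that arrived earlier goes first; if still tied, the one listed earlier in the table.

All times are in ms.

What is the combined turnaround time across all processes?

Gantt: | P3 0-1 | idle 1-3 | P1 3-8 | P2 8-9 | P4 9-17 | P2 17-18 |
Completion: P1=8  P2=18  P3=1  P4=17
Turnaround (C−A): P1=5  P2=10  P3=1  P4=8
Turnaround = completion − arrival: P1=5, P2=10, P3=1, P4=8
Total turnaround = 5 + 10 + 1 + 8 = 24

24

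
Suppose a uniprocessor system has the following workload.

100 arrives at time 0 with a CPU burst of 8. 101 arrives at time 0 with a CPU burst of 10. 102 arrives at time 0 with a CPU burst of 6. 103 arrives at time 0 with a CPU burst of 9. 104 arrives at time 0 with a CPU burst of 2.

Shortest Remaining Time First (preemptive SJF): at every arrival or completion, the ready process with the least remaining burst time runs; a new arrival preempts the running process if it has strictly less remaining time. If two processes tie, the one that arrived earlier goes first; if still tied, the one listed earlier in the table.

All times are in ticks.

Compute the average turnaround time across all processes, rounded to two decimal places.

Timeline: | 104 0-2 | 102 2-8 | 100 8-16 | 103 16-25 | 101 25-35 |
Completion: 100=16  101=35  102=8  103=25  104=2
Turnaround times: 100=16, 101=35, 102=8, 103=25, 104=2
Average turnaround = (16+35+8+25+2) / 5 = 86/5 = 17.20

17.20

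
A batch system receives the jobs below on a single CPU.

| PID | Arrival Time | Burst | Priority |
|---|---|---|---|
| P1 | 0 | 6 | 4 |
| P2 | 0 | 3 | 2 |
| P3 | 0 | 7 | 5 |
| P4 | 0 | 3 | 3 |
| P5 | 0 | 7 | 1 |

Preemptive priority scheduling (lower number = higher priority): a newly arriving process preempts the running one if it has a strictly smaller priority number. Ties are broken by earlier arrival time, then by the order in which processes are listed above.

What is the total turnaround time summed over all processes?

75

Schedule: | P5 0-7 | P2 7-10 | P4 10-13 | P1 13-19 | P3 19-26 |
Completion: P1=19  P2=10  P3=26  P4=13  P5=7
Turnaround = completion − arrival: P1=19, P2=10, P3=26, P4=13, P5=7
Total turnaround = 19 + 10 + 26 + 13 + 7 = 75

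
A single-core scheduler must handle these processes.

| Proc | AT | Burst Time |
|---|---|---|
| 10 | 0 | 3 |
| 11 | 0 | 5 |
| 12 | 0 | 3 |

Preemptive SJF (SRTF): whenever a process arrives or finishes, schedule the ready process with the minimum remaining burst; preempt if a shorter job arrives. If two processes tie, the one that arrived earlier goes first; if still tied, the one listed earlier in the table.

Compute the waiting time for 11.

6

Timeline: | 10 0-3 | 12 3-6 | 11 6-11 |
Completion: 10=3  11=11  12=6
Turnaround (C−A): 10=3  11=11  12=6
Waiting(11) = turnaround − burst = 11 − 5 = 6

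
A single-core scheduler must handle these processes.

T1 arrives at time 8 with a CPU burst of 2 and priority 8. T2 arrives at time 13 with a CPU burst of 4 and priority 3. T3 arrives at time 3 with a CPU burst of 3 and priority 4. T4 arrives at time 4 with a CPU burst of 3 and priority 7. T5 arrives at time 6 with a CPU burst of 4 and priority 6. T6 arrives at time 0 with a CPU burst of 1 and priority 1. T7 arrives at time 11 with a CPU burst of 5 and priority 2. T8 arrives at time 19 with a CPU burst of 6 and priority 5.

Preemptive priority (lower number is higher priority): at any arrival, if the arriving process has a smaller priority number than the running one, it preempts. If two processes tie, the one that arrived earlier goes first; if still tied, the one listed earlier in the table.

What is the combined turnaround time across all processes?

Schedule: | T6 0-1 | idle 1-3 | T3 3-6 | T5 6-10 | T4 10-11 | T7 11-16 | T2 16-20 | T8 20-26 | T4 26-28 | T1 28-30 |
Completion: T1=30  T2=20  T3=6  T4=28  T5=10  T6=1  T7=16  T8=26
Turnaround (C−A): T1=22  T2=7  T3=3  T4=24  T5=4  T6=1  T7=5  T8=7
Turnaround = completion − arrival: T1=22, T2=7, T3=3, T4=24, T5=4, T6=1, T7=5, T8=7
Total turnaround = 22 + 7 + 3 + 24 + 4 + 1 + 5 + 7 = 73

73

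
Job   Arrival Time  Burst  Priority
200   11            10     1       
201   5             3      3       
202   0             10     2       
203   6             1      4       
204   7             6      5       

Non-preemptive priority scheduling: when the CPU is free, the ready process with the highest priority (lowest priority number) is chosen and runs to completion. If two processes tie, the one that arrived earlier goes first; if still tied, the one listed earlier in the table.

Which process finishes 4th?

203

Timeline: | 202 0-10 | 201 10-13 | 200 13-23 | 203 23-24 | 204 24-30 |
Completion: 200=23  201=13  202=10  203=24  204=30
Turnaround (C−A): 200=12  201=8  202=10  203=18  204=23
Finish order: 202 → 201 → 200 → 203 → 204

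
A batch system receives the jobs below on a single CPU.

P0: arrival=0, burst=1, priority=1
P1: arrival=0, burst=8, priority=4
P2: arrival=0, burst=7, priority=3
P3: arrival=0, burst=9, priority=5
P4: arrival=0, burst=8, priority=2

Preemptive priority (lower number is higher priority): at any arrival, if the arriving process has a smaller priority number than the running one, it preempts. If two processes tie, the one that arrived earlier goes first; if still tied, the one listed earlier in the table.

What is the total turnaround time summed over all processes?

Gantt: | P0 0-1 | P4 1-9 | P2 9-16 | P1 16-24 | P3 24-33 |
Completion: P0=1  P1=24  P2=16  P3=33  P4=9
Turnaround = completion − arrival: P0=1, P1=24, P2=16, P3=33, P4=9
Total turnaround = 1 + 24 + 16 + 33 + 9 = 83

83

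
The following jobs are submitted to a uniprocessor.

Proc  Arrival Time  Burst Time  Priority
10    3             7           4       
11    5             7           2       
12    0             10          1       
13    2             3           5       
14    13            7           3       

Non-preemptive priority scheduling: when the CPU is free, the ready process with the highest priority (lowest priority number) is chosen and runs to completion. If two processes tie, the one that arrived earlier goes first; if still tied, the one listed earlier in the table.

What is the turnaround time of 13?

32

Schedule: | 12 0-10 | 11 10-17 | 14 17-24 | 10 24-31 | 13 31-34 |
Completion: 10=31  11=17  12=10  13=34  14=24
Turnaround(13) = completion − arrival = 34 − 2 = 32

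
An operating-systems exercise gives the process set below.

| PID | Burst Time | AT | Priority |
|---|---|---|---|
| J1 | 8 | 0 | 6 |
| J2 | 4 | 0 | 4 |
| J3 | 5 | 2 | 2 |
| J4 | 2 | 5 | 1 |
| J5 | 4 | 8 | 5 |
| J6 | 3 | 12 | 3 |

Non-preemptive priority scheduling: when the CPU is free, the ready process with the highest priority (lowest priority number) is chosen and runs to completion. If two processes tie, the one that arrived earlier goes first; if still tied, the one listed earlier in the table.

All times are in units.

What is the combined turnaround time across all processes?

56

Gantt: | J2 0-4 | J3 4-9 | J4 9-11 | J5 11-15 | J6 15-18 | J1 18-26 |
Completion: J1=26  J2=4  J3=9  J4=11  J5=15  J6=18
Turnaround (C−A): J1=26  J2=4  J3=7  J4=6  J5=7  J6=6
Turnaround = completion − arrival: J1=26, J2=4, J3=7, J4=6, J5=7, J6=6
Total turnaround = 26 + 4 + 7 + 6 + 7 + 6 = 56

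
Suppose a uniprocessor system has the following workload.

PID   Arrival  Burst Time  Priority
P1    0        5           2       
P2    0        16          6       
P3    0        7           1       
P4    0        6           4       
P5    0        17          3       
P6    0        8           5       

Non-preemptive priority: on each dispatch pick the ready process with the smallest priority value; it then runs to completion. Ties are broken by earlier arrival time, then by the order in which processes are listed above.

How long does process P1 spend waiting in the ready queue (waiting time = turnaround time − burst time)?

7

Gantt: | P3 0-7 | P1 7-12 | P5 12-29 | P4 29-35 | P6 35-43 | P2 43-59 |
Completion: P1=12  P2=59  P3=7  P4=35  P5=29  P6=43
Waiting(P1) = turnaround − burst = 12 − 5 = 7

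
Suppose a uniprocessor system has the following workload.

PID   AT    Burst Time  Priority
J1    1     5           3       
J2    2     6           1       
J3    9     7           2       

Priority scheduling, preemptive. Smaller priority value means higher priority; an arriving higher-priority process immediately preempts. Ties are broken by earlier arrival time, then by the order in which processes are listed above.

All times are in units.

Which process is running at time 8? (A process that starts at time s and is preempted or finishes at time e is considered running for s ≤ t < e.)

J1

Gantt: | idle 0-1 | J1 1-2 | J2 2-8 | J1 8-9 | J3 9-16 | J1 16-19 |
Completion: J1=19  J2=8  J3=16
Turnaround (C−A): J1=18  J2=6  J3=7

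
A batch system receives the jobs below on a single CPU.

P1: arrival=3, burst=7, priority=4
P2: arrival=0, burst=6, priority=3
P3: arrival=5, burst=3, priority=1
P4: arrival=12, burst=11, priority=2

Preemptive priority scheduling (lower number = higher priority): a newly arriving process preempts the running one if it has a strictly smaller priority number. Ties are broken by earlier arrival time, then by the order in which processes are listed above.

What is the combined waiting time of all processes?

20

Timeline: | P2 0-5 | P3 5-8 | P2 8-9 | P1 9-12 | P4 12-23 | P1 23-27 |
Completion: P1=27  P2=9  P3=8  P4=23
Waiting = turnaround − burst: P1=17, P2=3, P3=0, P4=0
Total waiting = 17 + 3 + 0 + 0 = 20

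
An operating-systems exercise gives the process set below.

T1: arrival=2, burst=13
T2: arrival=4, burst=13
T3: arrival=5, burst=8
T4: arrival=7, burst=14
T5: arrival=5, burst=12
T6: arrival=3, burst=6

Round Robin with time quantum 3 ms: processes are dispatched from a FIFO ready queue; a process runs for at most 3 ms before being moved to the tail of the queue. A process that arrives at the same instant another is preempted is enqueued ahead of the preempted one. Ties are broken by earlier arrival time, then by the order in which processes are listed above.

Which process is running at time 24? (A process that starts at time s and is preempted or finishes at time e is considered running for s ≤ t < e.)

Gantt: | idle 0-2 | T1 2-5 | T6 5-8 | T2 8-11 | T3 11-14 | T5 14-17 | T1 17-20 | T4 20-23 | T6 23-26 | T2 26-29 | T3 29-32 | T5 32-35 | T1 35-38 | T4 38-41 | T2 41-44 | T3 44-46 | T5 46-49 | T1 49-52 | T4 52-55 | T2 55-58 | T5 58-61 | T1 61-62 | T4 62-65 | T2 65-66 | T4 66-68 |
Completion: T1=62  T2=66  T3=46  T4=68  T5=61  T6=26
Turnaround (C−A): T1=60  T2=62  T3=41  T4=61  T5=56  T6=23

T6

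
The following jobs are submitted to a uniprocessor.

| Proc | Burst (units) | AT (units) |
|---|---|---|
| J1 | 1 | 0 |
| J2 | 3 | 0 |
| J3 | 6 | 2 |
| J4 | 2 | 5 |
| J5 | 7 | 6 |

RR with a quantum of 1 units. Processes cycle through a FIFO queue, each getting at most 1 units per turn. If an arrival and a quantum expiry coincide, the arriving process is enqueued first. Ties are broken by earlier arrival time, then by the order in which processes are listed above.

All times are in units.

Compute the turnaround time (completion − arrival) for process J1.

Gantt: | J1 0-1 | J2 1-2 | J3 2-3 | J2 3-4 | J3 4-5 | J2 5-6 | J4 6-7 | J3 7-8 | J5 8-9 | J4 9-10 | J3 10-11 | J5 11-12 | J3 12-13 | J5 13-14 | J3 14-15 | J5 15-19 |
Completion: J1=1  J2=6  J3=15  J4=10  J5=19
Turnaround(J1) = completion − arrival = 1 − 0 = 1

1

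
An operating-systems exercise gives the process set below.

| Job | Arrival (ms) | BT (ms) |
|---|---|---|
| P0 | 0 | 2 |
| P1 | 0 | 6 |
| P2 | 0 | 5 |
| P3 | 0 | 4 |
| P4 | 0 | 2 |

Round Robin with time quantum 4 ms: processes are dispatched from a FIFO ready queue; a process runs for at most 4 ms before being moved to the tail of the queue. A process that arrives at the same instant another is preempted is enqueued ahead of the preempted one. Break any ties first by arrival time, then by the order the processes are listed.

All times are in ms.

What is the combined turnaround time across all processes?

69

Timeline: | P0 0-2 | P1 2-6 | P2 6-10 | P3 10-14 | P4 14-16 | P1 16-18 | P2 18-19 |
Completion: P0=2  P1=18  P2=19  P3=14  P4=16
Turnaround (C−A): P0=2  P1=18  P2=19  P3=14  P4=16
Turnaround = completion − arrival: P0=2, P1=18, P2=19, P3=14, P4=16
Total turnaround = 2 + 18 + 19 + 14 + 16 = 69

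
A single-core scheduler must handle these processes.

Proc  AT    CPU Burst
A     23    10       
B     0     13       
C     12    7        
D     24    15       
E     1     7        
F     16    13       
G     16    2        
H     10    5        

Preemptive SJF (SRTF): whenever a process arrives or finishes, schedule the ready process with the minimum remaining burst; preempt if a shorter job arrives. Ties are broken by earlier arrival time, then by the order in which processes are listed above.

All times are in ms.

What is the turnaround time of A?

21

Gantt: | B 0-1 | E 1-8 | B 8-10 | H 10-15 | C 15-16 | G 16-18 | C 18-24 | B 24-34 | A 34-44 | F 44-57 | D 57-72 |
Completion: A=44  B=34  C=24  D=72  E=8  F=57  G=18  H=15
Turnaround (C−A): A=21  B=34  C=12  D=48  E=7  F=41  G=2  H=5
Turnaround(A) = completion − arrival = 44 − 23 = 21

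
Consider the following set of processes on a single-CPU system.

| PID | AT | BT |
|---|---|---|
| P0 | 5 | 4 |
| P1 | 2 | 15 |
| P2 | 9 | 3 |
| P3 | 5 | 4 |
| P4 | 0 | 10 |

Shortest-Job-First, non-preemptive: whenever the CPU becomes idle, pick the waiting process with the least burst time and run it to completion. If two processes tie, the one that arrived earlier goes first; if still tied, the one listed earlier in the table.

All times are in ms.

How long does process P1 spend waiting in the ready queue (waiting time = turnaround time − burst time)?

19

Schedule: | P4 0-10 | P2 10-13 | P0 13-17 | P3 17-21 | P1 21-36 |
Completion: P0=17  P1=36  P2=13  P3=21  P4=10
Turnaround (C−A): P0=12  P1=34  P2=4  P3=16  P4=10
Waiting(P1) = turnaround − burst = 34 − 15 = 19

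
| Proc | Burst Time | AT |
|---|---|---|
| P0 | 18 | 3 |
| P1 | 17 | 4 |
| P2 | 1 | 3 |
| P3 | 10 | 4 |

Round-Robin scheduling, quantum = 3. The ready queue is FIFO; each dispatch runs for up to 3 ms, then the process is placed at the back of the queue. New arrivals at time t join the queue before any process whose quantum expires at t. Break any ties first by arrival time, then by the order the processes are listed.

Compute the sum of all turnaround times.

Gantt: | idle 0-3 | P0 3-6 | P2 6-7 | P1 7-10 | P3 10-13 | P0 13-16 | P1 16-19 | P3 19-22 | P0 22-25 | P1 25-28 | P3 28-31 | P0 31-34 | P1 34-37 | P3 37-38 | P0 38-41 | P1 41-44 | P0 44-47 | P1 47-49 |
Completion: P0=47  P1=49  P2=7  P3=38
Turnaround = completion − arrival: P0=44, P1=45, P2=4, P3=34
Total turnaround = 44 + 45 + 4 + 34 = 127

127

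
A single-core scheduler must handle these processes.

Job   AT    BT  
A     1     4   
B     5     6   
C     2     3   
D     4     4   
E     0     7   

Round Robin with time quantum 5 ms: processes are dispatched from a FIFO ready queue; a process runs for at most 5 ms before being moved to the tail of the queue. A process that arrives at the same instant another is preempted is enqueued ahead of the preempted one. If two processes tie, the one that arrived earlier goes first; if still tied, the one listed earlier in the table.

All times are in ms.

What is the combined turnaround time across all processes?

Timeline: | E 0-5 | A 5-9 | C 9-12 | D 12-16 | B 16-21 | E 21-23 | B 23-24 |
Completion: A=9  B=24  C=12  D=16  E=23
Turnaround (C−A): A=8  B=19  C=10  D=12  E=23
Turnaround = completion − arrival: A=8, B=19, C=10, D=12, E=23
Total turnaround = 8 + 19 + 10 + 12 + 23 = 72

72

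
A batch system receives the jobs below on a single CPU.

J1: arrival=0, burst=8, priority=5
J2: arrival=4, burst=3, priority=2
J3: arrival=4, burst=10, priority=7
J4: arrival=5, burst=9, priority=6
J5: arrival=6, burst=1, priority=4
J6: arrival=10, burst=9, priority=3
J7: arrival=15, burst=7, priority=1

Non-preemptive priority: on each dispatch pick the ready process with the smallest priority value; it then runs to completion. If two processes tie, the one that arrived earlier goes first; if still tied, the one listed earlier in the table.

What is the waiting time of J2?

4

Timeline: | J1 0-8 | J2 8-11 | J6 11-20 | J7 20-27 | J5 27-28 | J4 28-37 | J3 37-47 |
Completion: J1=8  J2=11  J3=47  J4=37  J5=28  J6=20  J7=27
Turnaround (C−A): J1=8  J2=7  J3=43  J4=32  J5=22  J6=10  J7=12
Waiting(J2) = turnaround − burst = 7 − 3 = 4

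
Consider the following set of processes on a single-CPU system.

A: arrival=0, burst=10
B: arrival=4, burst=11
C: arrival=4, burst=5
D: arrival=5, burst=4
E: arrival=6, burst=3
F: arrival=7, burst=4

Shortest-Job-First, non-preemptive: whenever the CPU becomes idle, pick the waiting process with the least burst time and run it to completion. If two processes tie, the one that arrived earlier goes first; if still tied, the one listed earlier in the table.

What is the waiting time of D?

8

Gantt: | A 0-10 | E 10-13 | D 13-17 | F 17-21 | C 21-26 | B 26-37 |
Completion: A=10  B=37  C=26  D=17  E=13  F=21
Turnaround (C−A): A=10  B=33  C=22  D=12  E=7  F=14
Waiting(D) = turnaround − burst = 12 − 4 = 8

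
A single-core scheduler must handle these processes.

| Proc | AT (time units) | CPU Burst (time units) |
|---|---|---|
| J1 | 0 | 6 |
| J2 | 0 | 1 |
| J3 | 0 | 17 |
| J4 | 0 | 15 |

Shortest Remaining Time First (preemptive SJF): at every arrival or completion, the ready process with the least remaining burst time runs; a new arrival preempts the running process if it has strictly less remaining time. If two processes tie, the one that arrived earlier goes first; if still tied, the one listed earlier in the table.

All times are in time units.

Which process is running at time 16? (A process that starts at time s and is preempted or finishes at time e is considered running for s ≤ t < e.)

Timeline: | J2 0-1 | J1 1-7 | J4 7-22 | J3 22-39 |
Completion: J1=7  J2=1  J3=39  J4=22

J4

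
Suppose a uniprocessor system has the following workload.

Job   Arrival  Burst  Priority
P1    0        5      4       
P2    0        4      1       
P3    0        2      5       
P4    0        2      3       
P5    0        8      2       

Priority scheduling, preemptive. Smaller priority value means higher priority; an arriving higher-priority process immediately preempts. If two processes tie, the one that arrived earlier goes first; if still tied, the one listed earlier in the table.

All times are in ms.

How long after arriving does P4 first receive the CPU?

Timeline: | P2 0-4 | P5 4-12 | P4 12-14 | P1 14-19 | P3 19-21 |
Completion: P1=19  P2=4  P3=21  P4=14  P5=12
Response(P4) = first start − arrival = 12 − 0 = 12

12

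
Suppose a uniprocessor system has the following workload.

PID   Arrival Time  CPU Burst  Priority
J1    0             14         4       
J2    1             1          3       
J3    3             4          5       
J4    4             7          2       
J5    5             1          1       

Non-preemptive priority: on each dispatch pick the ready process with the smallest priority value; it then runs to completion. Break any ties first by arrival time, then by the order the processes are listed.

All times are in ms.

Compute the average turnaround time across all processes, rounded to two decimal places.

17.60

Timeline: | J1 0-14 | J5 14-15 | J4 15-22 | J2 22-23 | J3 23-27 |
Completion: J1=14  J2=23  J3=27  J4=22  J5=15
Turnaround (C−A): J1=14  J2=22  J3=24  J4=18  J5=10
Turnaround times: J1=14, J2=22, J3=24, J4=18, J5=10
Average turnaround = (14+22+24+18+10) / 5 = 88/5 = 17.60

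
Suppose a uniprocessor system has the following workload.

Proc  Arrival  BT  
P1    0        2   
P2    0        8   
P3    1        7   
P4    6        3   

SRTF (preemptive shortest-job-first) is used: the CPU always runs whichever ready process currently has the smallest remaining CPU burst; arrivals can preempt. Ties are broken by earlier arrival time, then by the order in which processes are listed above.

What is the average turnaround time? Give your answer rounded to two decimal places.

Gantt: | P1 0-2 | P3 2-9 | P4 9-12 | P2 12-20 |
Completion: P1=2  P2=20  P3=9  P4=12
Turnaround (C−A): P1=2  P2=20  P3=8  P4=6
Turnaround times: P1=2, P2=20, P3=8, P4=6
Average turnaround = (2+20+8+6) / 4 = 36/4 = 9.00

9.00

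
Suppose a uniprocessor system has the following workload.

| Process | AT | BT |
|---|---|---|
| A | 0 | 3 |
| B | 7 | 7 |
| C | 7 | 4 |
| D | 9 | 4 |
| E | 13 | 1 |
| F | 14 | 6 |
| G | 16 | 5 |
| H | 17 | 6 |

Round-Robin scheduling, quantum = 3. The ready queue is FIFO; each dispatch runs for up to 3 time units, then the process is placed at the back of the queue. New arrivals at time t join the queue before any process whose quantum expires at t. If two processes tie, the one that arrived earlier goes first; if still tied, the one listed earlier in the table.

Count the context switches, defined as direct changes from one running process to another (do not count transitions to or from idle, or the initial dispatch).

13

Gantt: | A 0-3 | idle 3-7 | B 7-10 | C 10-13 | D 13-16 | B 16-19 | E 19-20 | C 20-21 | F 21-24 | G 24-27 | D 27-28 | H 28-31 | B 31-32 | F 32-35 | G 35-37 | H 37-40 |
Completion: A=3  B=32  C=21  D=28  E=20  F=35  G=37  H=40
Turnaround (C−A): A=3  B=25  C=14  D=19  E=7  F=21  G=21  H=23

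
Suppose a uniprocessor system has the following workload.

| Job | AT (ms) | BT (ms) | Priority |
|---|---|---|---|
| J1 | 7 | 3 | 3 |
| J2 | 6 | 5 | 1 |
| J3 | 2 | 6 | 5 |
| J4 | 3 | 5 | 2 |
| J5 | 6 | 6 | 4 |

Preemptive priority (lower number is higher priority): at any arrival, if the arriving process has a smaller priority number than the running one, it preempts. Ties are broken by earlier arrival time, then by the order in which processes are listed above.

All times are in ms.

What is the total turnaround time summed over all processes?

Timeline: | idle 0-2 | J3 2-3 | J4 3-6 | J2 6-11 | J4 11-13 | J1 13-16 | J5 16-22 | J3 22-27 |
Completion: J1=16  J2=11  J3=27  J4=13  J5=22
Turnaround (C−A): J1=9  J2=5  J3=25  J4=10  J5=16
Turnaround = completion − arrival: J1=9, J2=5, J3=25, J4=10, J5=16
Total turnaround = 9 + 5 + 25 + 10 + 16 = 65

65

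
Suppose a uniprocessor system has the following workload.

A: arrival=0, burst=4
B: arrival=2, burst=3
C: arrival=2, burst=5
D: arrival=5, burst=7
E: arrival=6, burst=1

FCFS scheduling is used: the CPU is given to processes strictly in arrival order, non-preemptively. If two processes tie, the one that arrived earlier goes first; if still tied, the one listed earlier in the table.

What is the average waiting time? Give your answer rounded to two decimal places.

Timeline: | A 0-4 | B 4-7 | C 7-12 | D 12-19 | E 19-20 |
Completion: A=4  B=7  C=12  D=19  E=20
Turnaround (C−A): A=4  B=5  C=10  D=14  E=14
Waiting times: A=0, B=2, C=5, D=7, E=13
Average waiting = (0+2+5+7+13) / 5 = 27/5 = 5.40

5.40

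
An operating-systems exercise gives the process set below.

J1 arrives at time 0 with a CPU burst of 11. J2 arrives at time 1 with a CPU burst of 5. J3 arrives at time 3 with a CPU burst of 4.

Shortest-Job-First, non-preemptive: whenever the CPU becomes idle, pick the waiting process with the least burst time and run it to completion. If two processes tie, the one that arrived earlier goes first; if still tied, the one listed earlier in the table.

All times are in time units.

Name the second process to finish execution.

J3

Timeline: | J1 0-11 | J3 11-15 | J2 15-20 |
Completion: J1=11  J2=20  J3=15
Finish order: J1 → J3 → J2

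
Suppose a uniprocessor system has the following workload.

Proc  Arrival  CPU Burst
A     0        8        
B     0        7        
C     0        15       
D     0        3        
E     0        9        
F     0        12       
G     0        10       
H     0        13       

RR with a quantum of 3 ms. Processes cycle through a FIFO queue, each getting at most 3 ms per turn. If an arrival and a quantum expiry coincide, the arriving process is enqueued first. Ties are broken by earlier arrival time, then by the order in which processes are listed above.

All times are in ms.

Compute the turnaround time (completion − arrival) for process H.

Schedule: | A 0-3 | B 3-6 | C 6-9 | D 9-12 | E 12-15 | F 15-18 | G 18-21 | H 21-24 | A 24-27 | B 27-30 | C 30-33 | E 33-36 | F 36-39 | G 39-42 | H 42-45 | A 45-47 | B 47-48 | C 48-51 | E 51-54 | F 54-57 | G 57-60 | H 60-63 | C 63-66 | F 66-69 | G 69-70 | H 70-73 | C 73-76 | H 76-77 |
Completion: A=47  B=48  C=76  D=12  E=54  F=69  G=70  H=77
Turnaround(H) = completion − arrival = 77 − 0 = 77

77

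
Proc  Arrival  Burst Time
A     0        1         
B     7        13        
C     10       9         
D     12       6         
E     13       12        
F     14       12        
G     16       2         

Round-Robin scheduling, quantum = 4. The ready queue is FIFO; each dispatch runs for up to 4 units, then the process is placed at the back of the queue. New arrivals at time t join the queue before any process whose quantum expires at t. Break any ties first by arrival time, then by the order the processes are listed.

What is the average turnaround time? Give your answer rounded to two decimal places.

Timeline: | A 0-1 | idle 1-7 | B 7-11 | C 11-15 | B 15-19 | D 19-23 | E 23-27 | F 27-31 | C 31-35 | G 35-37 | B 37-41 | D 41-43 | E 43-47 | F 47-51 | C 51-52 | B 52-53 | E 53-57 | F 57-61 |
Completion: A=1  B=53  C=52  D=43  E=57  F=61  G=37
Turnaround (C−A): A=1  B=46  C=42  D=31  E=44  F=47  G=21
Turnaround times: A=1, B=46, C=42, D=31, E=44, F=47, G=21
Average turnaround = (1+46+42+31+44+47+21) / 7 = 232/7 = 33.14

33.14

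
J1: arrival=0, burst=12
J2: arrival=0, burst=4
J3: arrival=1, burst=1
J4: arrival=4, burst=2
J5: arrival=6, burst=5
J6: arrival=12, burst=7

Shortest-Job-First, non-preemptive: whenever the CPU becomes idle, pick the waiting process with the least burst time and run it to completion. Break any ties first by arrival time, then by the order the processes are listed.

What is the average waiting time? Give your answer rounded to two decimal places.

Gantt: | J2 0-4 | J3 4-5 | J4 5-7 | J5 7-12 | J6 12-19 | J1 19-31 |
Completion: J1=31  J2=4  J3=5  J4=7  J5=12  J6=19
Turnaround (C−A): J1=31  J2=4  J3=4  J4=3  J5=6  J6=7
Waiting times: J1=19, J2=0, J3=3, J4=1, J5=1, J6=0
Average waiting = (19+0+3+1+1+0) / 6 = 24/6 = 4.00

4.00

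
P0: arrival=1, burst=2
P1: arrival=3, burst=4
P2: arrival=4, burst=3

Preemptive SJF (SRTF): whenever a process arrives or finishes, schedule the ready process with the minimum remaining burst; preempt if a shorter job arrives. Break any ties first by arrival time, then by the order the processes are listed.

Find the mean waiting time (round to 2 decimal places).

1.00

Timeline: | idle 0-1 | P0 1-3 | P1 3-7 | P2 7-10 |
Completion: P0=3  P1=7  P2=10
Turnaround (C−A): P0=2  P1=4  P2=6
Waiting times: P0=0, P1=0, P2=3
Average waiting = (0+0+3) / 3 = 3/3 = 1.00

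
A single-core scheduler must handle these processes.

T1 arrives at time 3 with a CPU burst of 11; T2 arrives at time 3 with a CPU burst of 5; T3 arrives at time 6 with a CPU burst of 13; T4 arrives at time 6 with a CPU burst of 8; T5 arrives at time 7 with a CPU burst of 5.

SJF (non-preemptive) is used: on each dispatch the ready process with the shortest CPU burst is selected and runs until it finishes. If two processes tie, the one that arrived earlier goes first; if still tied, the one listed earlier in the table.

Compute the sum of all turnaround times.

94

Timeline: | idle 0-3 | T2 3-8 | T5 8-13 | T4 13-21 | T1 21-32 | T3 32-45 |
Completion: T1=32  T2=8  T3=45  T4=21  T5=13
Turnaround (C−A): T1=29  T2=5  T3=39  T4=15  T5=6
Turnaround = completion − arrival: T1=29, T2=5, T3=39, T4=15, T5=6
Total turnaround = 29 + 5 + 39 + 15 + 6 = 94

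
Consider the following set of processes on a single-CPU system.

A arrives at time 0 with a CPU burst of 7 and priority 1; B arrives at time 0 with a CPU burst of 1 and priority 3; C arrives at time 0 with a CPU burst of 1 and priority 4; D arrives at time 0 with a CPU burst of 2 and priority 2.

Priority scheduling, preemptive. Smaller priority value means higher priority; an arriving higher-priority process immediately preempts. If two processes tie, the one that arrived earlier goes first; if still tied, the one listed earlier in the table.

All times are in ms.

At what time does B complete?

10

Schedule: | A 0-7 | D 7-9 | B 9-10 | C 10-11 |
Completion: A=7  B=10  C=11  D=9
Turnaround (C−A): A=7  B=10  C=11  D=9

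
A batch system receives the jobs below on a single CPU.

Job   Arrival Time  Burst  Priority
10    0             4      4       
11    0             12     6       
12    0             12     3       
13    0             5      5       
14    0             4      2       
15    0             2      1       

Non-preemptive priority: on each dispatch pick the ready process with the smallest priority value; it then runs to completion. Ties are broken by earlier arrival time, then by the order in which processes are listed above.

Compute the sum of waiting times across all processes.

Gantt: | 15 0-2 | 14 2-6 | 12 6-18 | 10 18-22 | 13 22-27 | 11 27-39 |
Completion: 10=22  11=39  12=18  13=27  14=6  15=2
Waiting = turnaround − burst: 10=18, 11=27, 12=6, 13=22, 14=2, 15=0
Total waiting = 18 + 27 + 6 + 22 + 2 + 0 = 75

75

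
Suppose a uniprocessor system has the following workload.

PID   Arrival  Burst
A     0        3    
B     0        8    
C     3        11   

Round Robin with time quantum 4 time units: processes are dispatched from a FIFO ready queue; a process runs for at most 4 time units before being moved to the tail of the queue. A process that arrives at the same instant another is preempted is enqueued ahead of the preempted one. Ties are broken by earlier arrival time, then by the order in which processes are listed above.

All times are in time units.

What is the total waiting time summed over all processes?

Schedule: | A 0-3 | B 3-7 | C 7-11 | B 11-15 | C 15-22 |
Completion: A=3  B=15  C=22
Turnaround (C−A): A=3  B=15  C=19
Waiting = turnaround − burst: A=0, B=7, C=8
Total waiting = 0 + 7 + 8 = 15

15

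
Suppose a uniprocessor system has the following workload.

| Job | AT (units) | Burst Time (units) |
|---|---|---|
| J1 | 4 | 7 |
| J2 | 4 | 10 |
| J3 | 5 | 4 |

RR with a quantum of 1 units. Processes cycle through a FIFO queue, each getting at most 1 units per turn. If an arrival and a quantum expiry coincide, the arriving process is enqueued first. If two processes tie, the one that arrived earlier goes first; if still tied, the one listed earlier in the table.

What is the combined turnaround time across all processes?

49

Schedule: | idle 0-4 | J1 4-5 | J2 5-6 | J3 6-7 | J1 7-8 | J2 8-9 | J3 9-10 | J1 10-11 | J2 11-12 | J3 12-13 | J1 13-14 | J2 14-15 | J3 15-16 | J1 16-17 | J2 17-18 | J1 18-19 | J2 19-20 | J1 20-21 | J2 21-25 |
Completion: J1=21  J2=25  J3=16
Turnaround (C−A): J1=17  J2=21  J3=11
Turnaround = completion − arrival: J1=17, J2=21, J3=11
Total turnaround = 17 + 21 + 11 = 49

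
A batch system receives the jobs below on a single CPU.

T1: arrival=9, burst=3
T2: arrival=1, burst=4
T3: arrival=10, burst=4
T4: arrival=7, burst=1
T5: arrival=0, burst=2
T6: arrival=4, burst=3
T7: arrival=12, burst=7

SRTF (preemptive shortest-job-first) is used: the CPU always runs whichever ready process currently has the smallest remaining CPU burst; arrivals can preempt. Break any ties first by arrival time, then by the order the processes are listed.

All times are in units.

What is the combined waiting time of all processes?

13

Timeline: | T5 0-2 | T2 2-6 | T6 6-7 | T4 7-8 | T6 8-10 | T1 10-13 | T3 13-17 | T7 17-24 |
Completion: T1=13  T2=6  T3=17  T4=8  T5=2  T6=10  T7=24
Waiting = turnaround − burst: T1=1, T2=1, T3=3, T4=0, T5=0, T6=3, T7=5
Total waiting = 1 + 1 + 3 + 0 + 0 + 3 + 5 = 13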